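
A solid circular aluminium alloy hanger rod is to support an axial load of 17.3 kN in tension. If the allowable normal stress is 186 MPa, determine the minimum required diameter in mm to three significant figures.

10.9 mm

Required area A ≥ P/σ_allow = 17300/186 = 93.01 mm².
For a solid circular section, d ≥ √(4A/π) = 10.88 mm.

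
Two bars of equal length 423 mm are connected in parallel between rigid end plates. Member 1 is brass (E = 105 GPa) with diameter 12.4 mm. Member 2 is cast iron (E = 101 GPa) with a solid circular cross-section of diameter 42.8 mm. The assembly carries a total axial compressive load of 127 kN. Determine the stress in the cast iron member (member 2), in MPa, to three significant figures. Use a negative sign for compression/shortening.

-81.2 MPa

A_1 = 120.8 mm².
A_2 = 1439 mm².
Equal strain + equilibrium ⇒ each member carries load in proportion to AE: A₁E₁ = 12680000 N, A₂E₂ = 145300000 N, ΣAE = 158000000 N.
σ₂ = P·E₂/ΣAE = -127000·101000/158000000 = -81.19 MPa.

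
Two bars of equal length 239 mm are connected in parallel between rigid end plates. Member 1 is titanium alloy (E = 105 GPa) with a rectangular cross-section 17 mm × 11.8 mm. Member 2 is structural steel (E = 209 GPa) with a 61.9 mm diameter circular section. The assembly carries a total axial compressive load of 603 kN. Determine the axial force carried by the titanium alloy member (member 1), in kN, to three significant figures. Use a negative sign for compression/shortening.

-19.5 kN

A_1 = 200.6 mm².
A_2 = 3009 mm².
Equal strain + equilibrium ⇒ each member carries load in proportion to AE: A₁E₁ = 21060000 N, A₂E₂ = 629000000 N, ΣAE = 650000000 N.
F₁ = P·A₁E₁/ΣAE = -603000·21060000/650000000 = -19540 N.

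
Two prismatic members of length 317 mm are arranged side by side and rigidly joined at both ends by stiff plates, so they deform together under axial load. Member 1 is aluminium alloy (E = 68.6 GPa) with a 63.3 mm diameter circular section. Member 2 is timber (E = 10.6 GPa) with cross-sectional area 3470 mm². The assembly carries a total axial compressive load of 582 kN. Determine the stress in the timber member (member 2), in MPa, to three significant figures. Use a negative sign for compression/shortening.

-24.4 MPa

A_1 = 3147 mm².
Equal strain + equilibrium ⇒ each member carries load in proportion to AE: A₁E₁ = 215900000 N, A₂E₂ = 36780000 N, ΣAE = 252700000 N.
σ₂ = P·E₂/ΣAE = -582000·10600/252700000 = -24.42 MPa.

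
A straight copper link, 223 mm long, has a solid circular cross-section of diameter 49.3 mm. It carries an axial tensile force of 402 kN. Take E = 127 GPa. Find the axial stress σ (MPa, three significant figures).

211 MPa

A = 1909 mm².
σ = N/A = 402000/1909 = 210.6 MPa.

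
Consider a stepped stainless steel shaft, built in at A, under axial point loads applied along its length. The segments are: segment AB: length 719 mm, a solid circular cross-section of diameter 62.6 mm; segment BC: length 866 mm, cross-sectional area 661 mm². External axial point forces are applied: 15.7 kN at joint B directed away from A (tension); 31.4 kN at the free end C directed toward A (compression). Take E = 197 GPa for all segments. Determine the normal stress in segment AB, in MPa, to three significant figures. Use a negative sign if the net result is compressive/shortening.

-5.10 MPa

Internal axial forces (sectioning from the free end, tension +): N_BC = -31.4 kN, N_AB = -15.7 kN.
A_AB = 3078 mm².
σ_AB = N_AB/A_AB = -15700/3078 = -5.101 MPa.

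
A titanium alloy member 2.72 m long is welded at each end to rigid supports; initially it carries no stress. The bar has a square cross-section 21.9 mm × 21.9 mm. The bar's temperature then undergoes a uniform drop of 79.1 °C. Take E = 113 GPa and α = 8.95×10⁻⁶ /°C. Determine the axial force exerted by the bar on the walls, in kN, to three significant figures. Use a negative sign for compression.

38.4 kN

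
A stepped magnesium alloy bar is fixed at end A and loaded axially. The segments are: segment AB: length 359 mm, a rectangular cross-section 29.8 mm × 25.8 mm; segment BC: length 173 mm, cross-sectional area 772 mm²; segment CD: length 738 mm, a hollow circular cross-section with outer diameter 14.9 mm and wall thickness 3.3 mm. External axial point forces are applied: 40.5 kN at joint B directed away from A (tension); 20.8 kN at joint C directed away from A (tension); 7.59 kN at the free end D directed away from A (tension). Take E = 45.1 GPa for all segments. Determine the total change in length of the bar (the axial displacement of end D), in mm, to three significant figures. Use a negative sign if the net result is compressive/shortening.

1.89 mm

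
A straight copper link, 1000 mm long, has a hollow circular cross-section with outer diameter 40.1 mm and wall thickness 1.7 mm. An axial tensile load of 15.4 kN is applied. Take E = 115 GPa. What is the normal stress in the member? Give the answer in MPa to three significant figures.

75.1 MPa

A = 205.1 mm².
σ = N/A = 15400/205.1 = 75.09 MPa.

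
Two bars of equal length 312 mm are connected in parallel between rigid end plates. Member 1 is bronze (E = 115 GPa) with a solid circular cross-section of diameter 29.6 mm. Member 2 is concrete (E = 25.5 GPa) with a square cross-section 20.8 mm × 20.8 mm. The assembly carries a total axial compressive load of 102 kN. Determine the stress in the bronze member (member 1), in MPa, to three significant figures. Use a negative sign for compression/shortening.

A_1 = 688.1 mm².
A_2 = 432.6 mm².
Equal strain + equilibrium ⇒ each member carries load in proportion to AE: A₁E₁ = 79140000 N, A₂E₂ = 11030000 N, ΣAE = 90170000 N.
σ₁ = P·E₁/ΣAE = -102000·115000/90170000 = -130.1 MPa.

-130 MPa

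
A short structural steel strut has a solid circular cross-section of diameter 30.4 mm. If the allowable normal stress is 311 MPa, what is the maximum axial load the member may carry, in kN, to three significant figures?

A = 725.8 mm².
P_max = σ_allow · A = 311 · 725.8 = 225700 N = 225.7 kN.

226 kN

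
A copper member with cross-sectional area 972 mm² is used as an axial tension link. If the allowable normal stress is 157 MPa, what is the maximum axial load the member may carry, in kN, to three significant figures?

P_max = σ_allow · A = 157 · 972 = 152600 N = 152.6 kN.

153 kN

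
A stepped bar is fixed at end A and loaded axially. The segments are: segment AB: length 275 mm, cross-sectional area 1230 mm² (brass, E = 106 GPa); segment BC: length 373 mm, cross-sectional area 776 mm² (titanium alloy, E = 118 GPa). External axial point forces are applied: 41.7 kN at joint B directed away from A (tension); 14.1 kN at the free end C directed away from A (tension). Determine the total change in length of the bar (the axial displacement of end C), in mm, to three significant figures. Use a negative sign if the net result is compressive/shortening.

0.175 mm

Internal axial forces (sectioning from the free end, tension +): N_BC = 14.1 kN, N_AB = 55.8 kN.
δ_AB = 55800·275/(1230·106000) = 0.1177 mm
δ_BC = 14100·373/(776·118000) = 0.05744 mm
δ = Σδ_i = 0.1751 mm.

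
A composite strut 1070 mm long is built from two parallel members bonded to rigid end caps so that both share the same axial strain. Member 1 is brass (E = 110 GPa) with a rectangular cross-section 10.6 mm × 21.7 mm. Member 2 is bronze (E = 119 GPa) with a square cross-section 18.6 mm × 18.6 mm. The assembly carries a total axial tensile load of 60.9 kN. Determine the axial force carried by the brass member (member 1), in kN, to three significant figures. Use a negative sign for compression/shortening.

A_1 = 230 mm².
A_2 = 346 mm².
Equal strain + equilibrium ⇒ each member carries load in proportion to AE: A₁E₁ = 25300000 N, A₂E₂ = 41170000 N, ΣAE = 66470000 N.
F₁ = P·A₁E₁/ΣAE = 60900·25300000/66470000 = 23180 N.

23.2 kN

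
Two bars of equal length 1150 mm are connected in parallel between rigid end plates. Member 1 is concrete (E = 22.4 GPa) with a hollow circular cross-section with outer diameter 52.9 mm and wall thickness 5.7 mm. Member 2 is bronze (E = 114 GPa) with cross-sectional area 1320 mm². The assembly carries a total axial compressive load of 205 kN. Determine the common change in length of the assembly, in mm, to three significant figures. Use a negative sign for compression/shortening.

-1.39 mm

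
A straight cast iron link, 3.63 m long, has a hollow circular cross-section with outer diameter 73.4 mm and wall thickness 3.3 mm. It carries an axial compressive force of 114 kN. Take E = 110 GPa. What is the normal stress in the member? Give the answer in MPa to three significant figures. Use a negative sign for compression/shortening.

-157 MPa

A = 726.7 mm².
σ = N/A = -114000/726.7 = -156.9 MPa.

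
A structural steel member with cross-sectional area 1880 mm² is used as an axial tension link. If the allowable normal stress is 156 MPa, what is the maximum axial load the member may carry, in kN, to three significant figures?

293 kN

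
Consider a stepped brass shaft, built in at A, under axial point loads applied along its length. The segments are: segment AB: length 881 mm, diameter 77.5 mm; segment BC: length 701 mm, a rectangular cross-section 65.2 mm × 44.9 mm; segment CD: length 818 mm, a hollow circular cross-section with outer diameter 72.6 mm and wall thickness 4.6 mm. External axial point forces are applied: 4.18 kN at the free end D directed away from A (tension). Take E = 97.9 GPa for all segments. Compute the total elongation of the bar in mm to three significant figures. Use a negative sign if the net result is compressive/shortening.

0.0537 mm

Internal axial forces (sectioning from the free end, tension +): N_CD = 4.18 kN, N_BC = 4.18 kN, N_AB = 4.18 kN.
A_AB = 4717 mm².
A_BC = 2927 mm².
A_CD = 982.7 mm².
δ_AB = 4180·881/(4717·97900) = 0.007974 mm
δ_BC = 4180·701/(2927·97900) = 0.01022 mm
δ_CD = 4180·818/(982.7·97900) = 0.03554 mm
δ = Σδ_i = 0.05374 mm.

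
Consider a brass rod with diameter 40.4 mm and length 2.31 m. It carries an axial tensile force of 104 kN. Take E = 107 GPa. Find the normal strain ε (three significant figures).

A = 1282 mm².
σ = N/A = 81.13 MPa; ε = σ/E = 81.13/107000 = 7.582e-04.

7.58e-04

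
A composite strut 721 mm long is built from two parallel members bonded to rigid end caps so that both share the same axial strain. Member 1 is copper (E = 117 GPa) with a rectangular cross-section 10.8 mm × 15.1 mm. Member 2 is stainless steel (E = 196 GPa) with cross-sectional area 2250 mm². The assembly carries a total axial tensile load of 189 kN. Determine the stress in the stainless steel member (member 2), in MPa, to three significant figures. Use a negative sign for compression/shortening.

80.5 MPa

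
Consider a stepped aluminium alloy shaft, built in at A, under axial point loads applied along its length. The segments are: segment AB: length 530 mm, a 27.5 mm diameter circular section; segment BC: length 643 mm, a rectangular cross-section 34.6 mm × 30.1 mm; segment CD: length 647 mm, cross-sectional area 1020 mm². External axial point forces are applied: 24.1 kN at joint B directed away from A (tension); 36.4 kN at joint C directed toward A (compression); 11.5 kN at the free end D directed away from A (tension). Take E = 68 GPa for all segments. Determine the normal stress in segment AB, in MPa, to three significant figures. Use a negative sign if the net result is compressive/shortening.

-1.35 MPa

Internal axial forces (sectioning from the free end, tension +): N_CD = 11.5 kN, N_BC = -24.9 kN, N_AB = -0.8 kN.
A_AB = 594 mm².
σ_AB = N_AB/A_AB = -800/594 = -1.347 MPa.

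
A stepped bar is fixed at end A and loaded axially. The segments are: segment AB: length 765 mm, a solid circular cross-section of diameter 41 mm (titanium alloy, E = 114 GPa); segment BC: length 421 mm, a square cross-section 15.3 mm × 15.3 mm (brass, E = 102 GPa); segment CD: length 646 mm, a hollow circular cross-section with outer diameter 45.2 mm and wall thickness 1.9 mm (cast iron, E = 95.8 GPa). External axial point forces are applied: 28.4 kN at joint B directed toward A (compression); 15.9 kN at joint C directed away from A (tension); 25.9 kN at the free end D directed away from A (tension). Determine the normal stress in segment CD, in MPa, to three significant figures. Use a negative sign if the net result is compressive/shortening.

100 MPa

Internal axial forces (sectioning from the free end, tension +): N_CD = 25.9 kN, N_BC = 41.8 kN, N_AB = 13.4 kN.
A_CD = 258.5 mm².
σ_CD = N_CD/A_CD = 25900/258.5 = 100.2 MPa.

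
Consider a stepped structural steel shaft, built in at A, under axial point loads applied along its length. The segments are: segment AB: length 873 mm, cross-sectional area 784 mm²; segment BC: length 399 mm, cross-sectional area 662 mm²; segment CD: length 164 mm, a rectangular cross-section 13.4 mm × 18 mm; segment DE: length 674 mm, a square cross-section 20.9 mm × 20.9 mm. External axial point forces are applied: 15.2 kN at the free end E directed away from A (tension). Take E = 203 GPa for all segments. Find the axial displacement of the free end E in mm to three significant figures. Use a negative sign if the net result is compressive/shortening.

0.295 mm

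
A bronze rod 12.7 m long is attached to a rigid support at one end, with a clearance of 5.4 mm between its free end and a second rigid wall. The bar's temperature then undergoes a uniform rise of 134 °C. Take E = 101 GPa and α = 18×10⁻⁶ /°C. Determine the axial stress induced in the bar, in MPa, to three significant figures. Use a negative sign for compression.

-201 MPa

Free thermal expansion αLΔT = 18e-6 · 12700 · 134 = 30.63 mm.
The walls engage after the gap closes; constrained expansion = 30.63 − 5.4 = 25.23 mm.
The walls impose strain ε = −(25.23)/12700 = -1.9868e-03; σ = Eε = 101000 · -1.9868e-03 = -200.7 MPa.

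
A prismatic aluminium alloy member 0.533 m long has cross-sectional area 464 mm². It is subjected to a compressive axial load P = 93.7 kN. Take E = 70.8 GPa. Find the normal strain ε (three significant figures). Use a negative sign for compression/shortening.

-0.00285

σ = N/A = -201.9 MPa; ε = σ/E = -201.9/70800 = -2.852e-03.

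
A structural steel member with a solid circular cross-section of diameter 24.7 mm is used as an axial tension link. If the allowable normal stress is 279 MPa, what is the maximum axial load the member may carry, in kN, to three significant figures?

134 kN

A = 479.2 mm².
P_max = σ_allow · A = 279 · 479.2 = 133700 N = 133.7 kN.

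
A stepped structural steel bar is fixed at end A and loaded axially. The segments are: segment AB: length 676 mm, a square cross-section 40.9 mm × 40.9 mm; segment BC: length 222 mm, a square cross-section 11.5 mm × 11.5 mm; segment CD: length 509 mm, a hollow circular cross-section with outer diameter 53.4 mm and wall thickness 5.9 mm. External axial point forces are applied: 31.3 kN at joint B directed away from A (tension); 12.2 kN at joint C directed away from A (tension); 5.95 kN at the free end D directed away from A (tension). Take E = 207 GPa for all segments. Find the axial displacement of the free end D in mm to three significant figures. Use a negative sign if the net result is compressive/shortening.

0.260 mm

Internal axial forces (sectioning from the free end, tension +): N_CD = 5.95 kN, N_BC = 18.15 kN, N_AB = 49.45 kN.
A_AB = 1673 mm².
A_BC = 132.2 mm².
A_CD = 880.4 mm².
δ_AB = 49450·676/(1673·207000) = 0.09654 mm
δ_BC = 18150·222/(132.2·207000) = 0.1472 mm
δ_CD = 5950·509/(880.4·207000) = 0.01662 mm
δ = Σδ_i = 0.2603 mm.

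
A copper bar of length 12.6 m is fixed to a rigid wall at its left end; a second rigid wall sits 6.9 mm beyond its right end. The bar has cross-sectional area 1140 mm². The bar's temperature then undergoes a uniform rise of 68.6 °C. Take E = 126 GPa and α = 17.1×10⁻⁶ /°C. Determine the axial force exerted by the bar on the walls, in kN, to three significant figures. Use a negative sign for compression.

-89.8 kN

Free thermal expansion αLΔT = 17.1e-6 · 12600 · 68.6 = 14.78 mm.
The walls engage after the gap closes; constrained expansion = 14.78 − 6.9 = 7.881 mm.
The walls impose strain ε = −(7.881)/12600 = -6.2544e-04; σ = Eε = 126000 · -6.2544e-04 = -78.81 MPa.
Wall reaction R = σ·A = -78.81·1140 = -89840 N = -89.84 kN.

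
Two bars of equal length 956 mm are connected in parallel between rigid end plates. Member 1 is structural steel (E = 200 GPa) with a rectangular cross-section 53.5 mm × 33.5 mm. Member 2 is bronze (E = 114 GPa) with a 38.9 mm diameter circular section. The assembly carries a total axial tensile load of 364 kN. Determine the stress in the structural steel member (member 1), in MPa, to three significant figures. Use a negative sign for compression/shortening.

A_1 = 1792 mm².
A_2 = 1188 mm².
Equal strain + equilibrium ⇒ each member carries load in proportion to AE: A₁E₁ = 358400000 N, A₂E₂ = 135500000 N, ΣAE = 493900000 N.
σ₁ = P·E₁/ΣAE = 364000·200000/493900000 = 147.4 MPa.

147 MPa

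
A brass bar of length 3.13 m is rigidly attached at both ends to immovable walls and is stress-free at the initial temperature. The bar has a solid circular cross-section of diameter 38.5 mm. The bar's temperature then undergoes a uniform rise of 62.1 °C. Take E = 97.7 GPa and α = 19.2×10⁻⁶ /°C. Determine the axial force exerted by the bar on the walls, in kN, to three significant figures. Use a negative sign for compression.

Free thermal expansion αLΔT = 19.2e-6 · 3130 · 62.1 = 3.732 mm.
The walls impose strain ε = −(3.732)/3130 = -1.1923e-03; σ = Eε = 97700 · -1.1923e-03 = -116.5 MPa.
Wall reaction R = σ·A = -116.5·1164 = -135600 N = -135.6 kN.

-136 kN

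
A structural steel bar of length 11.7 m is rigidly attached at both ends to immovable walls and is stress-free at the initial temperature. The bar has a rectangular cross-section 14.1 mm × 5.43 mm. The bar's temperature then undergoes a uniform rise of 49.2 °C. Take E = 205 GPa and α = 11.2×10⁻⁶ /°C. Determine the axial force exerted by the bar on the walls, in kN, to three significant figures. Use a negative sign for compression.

-8.65 kN

Free thermal expansion αLΔT = 11.2e-6 · 11700 · 49.2 = 6.447 mm.
The walls impose strain ε = −(6.447)/11700 = -5.5104e-04; σ = Eε = 205000 · -5.5104e-04 = -113 MPa.
Wall reaction R = σ·A = -113·76.56 = -8649 N = -8.649 kN.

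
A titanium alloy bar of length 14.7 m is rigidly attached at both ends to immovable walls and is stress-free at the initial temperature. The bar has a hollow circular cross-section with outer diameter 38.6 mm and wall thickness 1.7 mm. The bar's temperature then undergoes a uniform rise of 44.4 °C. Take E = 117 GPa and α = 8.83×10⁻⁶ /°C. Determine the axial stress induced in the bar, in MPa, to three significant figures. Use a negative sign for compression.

-45.9 MPa

Free thermal expansion αLΔT = 8.83e-6 · 14700 · 44.4 = 5.763 mm.
The walls impose strain ε = −(5.763)/14700 = -3.9205e-04; σ = Eε = 117000 · -3.9205e-04 = -45.87 MPa.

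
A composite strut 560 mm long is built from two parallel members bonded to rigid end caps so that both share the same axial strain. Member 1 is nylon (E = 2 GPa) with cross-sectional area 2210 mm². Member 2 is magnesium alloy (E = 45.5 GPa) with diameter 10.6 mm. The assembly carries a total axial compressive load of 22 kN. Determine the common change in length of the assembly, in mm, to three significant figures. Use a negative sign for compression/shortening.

-1.46 mm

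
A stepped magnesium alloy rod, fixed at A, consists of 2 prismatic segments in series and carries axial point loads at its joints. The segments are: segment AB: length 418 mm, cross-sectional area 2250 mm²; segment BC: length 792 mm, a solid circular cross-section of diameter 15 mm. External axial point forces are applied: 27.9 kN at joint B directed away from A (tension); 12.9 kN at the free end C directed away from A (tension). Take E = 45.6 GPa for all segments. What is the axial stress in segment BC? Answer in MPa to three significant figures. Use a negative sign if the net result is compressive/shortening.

Internal axial forces (sectioning from the free end, tension +): N_BC = 12.9 kN, N_AB = 40.8 kN.
A_BC = 176.7 mm².
σ_BC = N_BC/A_BC = 12900/176.7 = 73 MPa.

73.0 MPa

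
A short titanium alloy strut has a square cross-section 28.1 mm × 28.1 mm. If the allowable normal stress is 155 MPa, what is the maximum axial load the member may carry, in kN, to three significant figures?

122 kN

A = 789.6 mm².
P_max = σ_allow · A = 155 · 789.6 = 122400 N = 122.4 kN.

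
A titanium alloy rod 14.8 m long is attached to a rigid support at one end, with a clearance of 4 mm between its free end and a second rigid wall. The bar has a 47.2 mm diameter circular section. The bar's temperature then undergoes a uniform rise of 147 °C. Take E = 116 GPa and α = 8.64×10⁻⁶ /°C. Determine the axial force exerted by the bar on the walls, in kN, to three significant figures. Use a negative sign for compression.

-203 kN

Free thermal expansion αLΔT = 8.64e-6 · 14800 · 147 = 18.8 mm.
The walls engage after the gap closes; constrained expansion = 18.8 − 4 = 14.8 mm.
The walls impose strain ε = −(14.8)/14800 = -9.9981e-04; σ = Eε = 116000 · -9.9981e-04 = -116 MPa.
Wall reaction R = σ·A = -116·1750 = -202900 N = -202.9 kN.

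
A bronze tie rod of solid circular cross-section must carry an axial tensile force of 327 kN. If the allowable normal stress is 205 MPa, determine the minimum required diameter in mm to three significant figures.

Required area A ≥ P/σ_allow = 327000/205 = 1595 mm².
For a solid circular section, d ≥ √(4A/π) = 45.07 mm.

45.1 mm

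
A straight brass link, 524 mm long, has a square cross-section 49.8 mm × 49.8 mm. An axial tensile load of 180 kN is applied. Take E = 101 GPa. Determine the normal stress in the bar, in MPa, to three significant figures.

A = 2480 mm².
σ = N/A = 180000/2480 = 72.58 MPa.

72.6 MPa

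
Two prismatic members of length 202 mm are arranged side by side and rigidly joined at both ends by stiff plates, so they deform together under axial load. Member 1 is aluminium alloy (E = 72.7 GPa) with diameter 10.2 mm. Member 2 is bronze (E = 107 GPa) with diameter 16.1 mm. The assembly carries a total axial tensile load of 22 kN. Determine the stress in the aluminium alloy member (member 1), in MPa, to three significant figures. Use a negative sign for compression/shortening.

57.7 MPa

A_1 = 81.71 mm².
A_2 = 203.6 mm².
Equal strain + equilibrium ⇒ each member carries load in proportion to AE: A₁E₁ = 5941000 N, A₂E₂ = 21780000 N, ΣAE = 27720000 N.
σ₁ = P·E₁/ΣAE = 22000·72700/27720000 = 57.69 MPa.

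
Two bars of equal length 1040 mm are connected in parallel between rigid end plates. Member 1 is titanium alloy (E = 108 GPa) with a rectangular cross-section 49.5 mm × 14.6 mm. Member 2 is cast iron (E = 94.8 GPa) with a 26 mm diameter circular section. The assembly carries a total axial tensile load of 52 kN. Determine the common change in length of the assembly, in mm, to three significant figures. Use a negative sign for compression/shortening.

0.421 mm

A_1 = 722.7 mm².
A_2 = 530.9 mm².
Equal strain + equilibrium ⇒ each member carries load in proportion to AE: A₁E₁ = 78050000 N, A₂E₂ = 50330000 N, ΣAE = 128400000 N.
δ = PL/ΣAE = 52000·1040/128400000 = 0.4212 mm.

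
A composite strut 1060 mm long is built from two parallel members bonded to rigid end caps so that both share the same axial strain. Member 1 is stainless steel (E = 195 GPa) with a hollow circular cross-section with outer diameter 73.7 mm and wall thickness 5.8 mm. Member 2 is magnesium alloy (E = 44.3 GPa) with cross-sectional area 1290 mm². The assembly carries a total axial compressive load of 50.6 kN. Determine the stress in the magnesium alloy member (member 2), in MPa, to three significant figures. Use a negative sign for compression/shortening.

-7.51 MPa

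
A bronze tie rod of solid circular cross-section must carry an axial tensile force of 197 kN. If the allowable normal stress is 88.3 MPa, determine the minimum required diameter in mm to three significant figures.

Required area A ≥ P/σ_allow = 197000/88.3 = 2231 mm².
For a solid circular section, d ≥ √(4A/π) = 53.3 mm.

53.3 mm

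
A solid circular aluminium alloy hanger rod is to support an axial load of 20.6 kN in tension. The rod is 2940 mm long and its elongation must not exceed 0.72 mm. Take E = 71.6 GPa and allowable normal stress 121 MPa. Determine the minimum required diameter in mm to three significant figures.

Required area A ≥ P/σ_allow = 20600/121 = 170.2 mm².
For a solid circular section, d ≥ √(4A/π) = 14.72 mm.
Elongation limit: A ≥ PL/(Eδ_allow) = 20600·2940/(71600·0.72) = 1175 mm² ⇒ d ≥ 38.68 mm.
The elongation limit governs.

38.7 mm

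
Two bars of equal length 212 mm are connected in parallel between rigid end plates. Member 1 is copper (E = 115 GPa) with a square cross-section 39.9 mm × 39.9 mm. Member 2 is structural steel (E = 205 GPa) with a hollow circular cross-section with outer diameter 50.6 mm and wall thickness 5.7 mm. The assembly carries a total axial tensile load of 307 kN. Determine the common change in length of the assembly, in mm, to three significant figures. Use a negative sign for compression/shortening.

0.187 mm

A_1 = 1592 mm².
A_2 = 804 mm².
Equal strain + equilibrium ⇒ each member carries load in proportion to AE: A₁E₁ = 183100000 N, A₂E₂ = 164800000 N, ΣAE = 347900000 N.
δ = PL/ΣAE = 307000·212/347900000 = 0.1871 mm.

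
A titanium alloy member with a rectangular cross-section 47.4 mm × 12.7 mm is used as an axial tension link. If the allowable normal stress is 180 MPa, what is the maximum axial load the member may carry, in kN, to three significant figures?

108 kN

A = 602 mm².
P_max = σ_allow · A = 180 · 602 = 108400 N = 108.4 kN.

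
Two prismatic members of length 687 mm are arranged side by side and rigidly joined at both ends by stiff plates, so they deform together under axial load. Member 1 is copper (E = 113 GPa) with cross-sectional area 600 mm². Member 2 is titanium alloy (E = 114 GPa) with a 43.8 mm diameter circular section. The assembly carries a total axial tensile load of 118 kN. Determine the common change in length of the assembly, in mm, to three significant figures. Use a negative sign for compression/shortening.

0.338 mm

A_2 = 1507 mm².
Equal strain + equilibrium ⇒ each member carries load in proportion to AE: A₁E₁ = 67800000 N, A₂E₂ = 171800000 N, ΣAE = 239600000 N.
δ = PL/ΣAE = 118000·687/239600000 = 0.3384 mm.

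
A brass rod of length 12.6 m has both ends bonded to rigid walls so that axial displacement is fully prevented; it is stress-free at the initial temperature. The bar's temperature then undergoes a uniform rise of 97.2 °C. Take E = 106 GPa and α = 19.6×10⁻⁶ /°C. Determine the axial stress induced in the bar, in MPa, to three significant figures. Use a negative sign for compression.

-202 MPa

Free thermal expansion αLΔT = 19.6e-6 · 12600 · 97.2 = 24 mm.
The walls impose strain ε = −(24)/12600 = -1.9051e-03; σ = Eε = 106000 · -1.9051e-03 = -201.9 MPa.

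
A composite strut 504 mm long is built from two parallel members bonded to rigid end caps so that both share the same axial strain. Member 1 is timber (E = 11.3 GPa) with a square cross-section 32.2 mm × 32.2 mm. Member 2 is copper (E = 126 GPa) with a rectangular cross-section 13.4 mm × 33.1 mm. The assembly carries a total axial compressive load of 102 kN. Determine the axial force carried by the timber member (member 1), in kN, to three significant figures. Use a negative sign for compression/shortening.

A_1 = 1037 mm².
A_2 = 443.5 mm².
Equal strain + equilibrium ⇒ each member carries load in proportion to AE: A₁E₁ = 11720000 N, A₂E₂ = 55890000 N, ΣAE = 67600000 N.
F₁ = P·A₁E₁/ΣAE = -102000·11720000/67600000 = -17680 N.

-17.7 kN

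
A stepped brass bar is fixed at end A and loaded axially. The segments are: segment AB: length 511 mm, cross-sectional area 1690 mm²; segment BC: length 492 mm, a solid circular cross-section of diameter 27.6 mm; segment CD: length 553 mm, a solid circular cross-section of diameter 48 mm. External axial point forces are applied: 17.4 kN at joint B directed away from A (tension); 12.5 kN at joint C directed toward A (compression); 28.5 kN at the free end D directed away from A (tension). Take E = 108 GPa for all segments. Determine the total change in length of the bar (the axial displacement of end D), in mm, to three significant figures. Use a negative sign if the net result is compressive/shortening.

0.296 mm

Internal axial forces (sectioning from the free end, tension +): N_CD = 28.5 kN, N_BC = 16 kN, N_AB = 33.4 kN.
A_BC = 598.3 mm².
A_CD = 1810 mm².
δ_AB = 33400·511/(1690·108000) = 0.09351 mm
δ_BC = 16000·492/(598.3·108000) = 0.1218 mm
δ_CD = 28500·553/(1810·108000) = 0.08064 mm
δ = Σδ_i = 0.296 mm.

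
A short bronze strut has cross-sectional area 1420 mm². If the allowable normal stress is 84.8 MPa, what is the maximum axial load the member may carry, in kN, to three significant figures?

120 kN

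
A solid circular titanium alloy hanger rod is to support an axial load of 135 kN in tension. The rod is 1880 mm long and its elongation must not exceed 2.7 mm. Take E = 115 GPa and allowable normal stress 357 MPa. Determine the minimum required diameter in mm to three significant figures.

32.3 mm

Required area A ≥ P/σ_allow = 135000/357 = 378.2 mm².
For a solid circular section, d ≥ √(4A/π) = 21.94 mm.
Elongation limit: A ≥ PL/(Eδ_allow) = 135000·1880/(115000·2.7) = 817.4 mm² ⇒ d ≥ 32.26 mm.
The elongation limit governs.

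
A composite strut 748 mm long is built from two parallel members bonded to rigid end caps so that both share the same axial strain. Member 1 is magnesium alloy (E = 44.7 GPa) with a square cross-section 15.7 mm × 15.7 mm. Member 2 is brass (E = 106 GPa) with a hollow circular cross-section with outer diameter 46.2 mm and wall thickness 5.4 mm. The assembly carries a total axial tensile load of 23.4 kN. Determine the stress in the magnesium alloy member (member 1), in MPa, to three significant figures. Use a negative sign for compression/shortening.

A_1 = 246.5 mm².
A_2 = 692.2 mm².
Equal strain + equilibrium ⇒ each member carries load in proportion to AE: A₁E₁ = 11020000 N, A₂E₂ = 73370000 N, ΣAE = 84390000 N.
σ₁ = P·E₁/ΣAE = 23400·44700/84390000 = 12.4 MPa.

12.4 MPa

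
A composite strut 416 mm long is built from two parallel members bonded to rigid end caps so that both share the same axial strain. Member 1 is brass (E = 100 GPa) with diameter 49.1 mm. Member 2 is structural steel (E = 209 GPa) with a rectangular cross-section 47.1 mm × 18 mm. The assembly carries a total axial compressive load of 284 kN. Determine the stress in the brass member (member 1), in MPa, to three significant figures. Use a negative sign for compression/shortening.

-77.5 MPa

A_1 = 1893 mm².
A_2 = 847.8 mm².
Equal strain + equilibrium ⇒ each member carries load in proportion to AE: A₁E₁ = 189300000 N, A₂E₂ = 177200000 N, ΣAE = 366500000 N.
σ₁ = P·E₁/ΣAE = -284000·100000/366500000 = -77.48 MPa.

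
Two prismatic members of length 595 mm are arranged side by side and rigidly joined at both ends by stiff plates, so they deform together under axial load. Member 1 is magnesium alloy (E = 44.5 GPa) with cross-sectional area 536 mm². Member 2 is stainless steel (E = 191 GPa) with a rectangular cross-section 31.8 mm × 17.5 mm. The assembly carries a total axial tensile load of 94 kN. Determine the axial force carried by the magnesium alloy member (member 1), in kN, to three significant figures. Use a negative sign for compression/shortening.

17.2 kN

A_2 = 556.5 mm².
Equal strain + equilibrium ⇒ each member carries load in proportion to AE: A₁E₁ = 23850000 N, A₂E₂ = 106300000 N, ΣAE = 130100000 N.
F₁ = P·A₁E₁/ΣAE = 94000·23850000/130100000 = 17230 N.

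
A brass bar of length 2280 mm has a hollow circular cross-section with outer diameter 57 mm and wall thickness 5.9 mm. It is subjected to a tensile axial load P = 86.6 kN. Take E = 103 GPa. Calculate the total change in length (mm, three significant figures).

2.02 mm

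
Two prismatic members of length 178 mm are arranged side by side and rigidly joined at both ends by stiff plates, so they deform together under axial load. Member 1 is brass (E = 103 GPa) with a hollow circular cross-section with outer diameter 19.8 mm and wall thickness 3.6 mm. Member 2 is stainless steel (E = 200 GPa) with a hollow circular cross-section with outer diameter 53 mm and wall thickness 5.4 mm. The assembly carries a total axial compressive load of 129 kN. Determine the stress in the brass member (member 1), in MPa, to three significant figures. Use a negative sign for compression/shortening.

A_1 = 183.2 mm².
A_2 = 807.5 mm².
Equal strain + equilibrium ⇒ each member carries load in proportion to AE: A₁E₁ = 18870000 N, A₂E₂ = 161500000 N, ΣAE = 180400000 N.
σ₁ = P·E₁/ΣAE = -129000·103000/180400000 = -73.66 MPa.

-73.7 MPa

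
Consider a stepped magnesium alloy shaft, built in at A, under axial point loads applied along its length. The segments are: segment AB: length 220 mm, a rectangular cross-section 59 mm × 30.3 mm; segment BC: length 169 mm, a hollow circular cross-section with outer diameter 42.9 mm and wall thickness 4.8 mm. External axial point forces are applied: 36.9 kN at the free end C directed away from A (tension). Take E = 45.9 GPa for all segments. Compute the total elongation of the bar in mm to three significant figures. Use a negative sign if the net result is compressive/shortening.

Internal axial forces (sectioning from the free end, tension +): N_BC = 36.9 kN, N_AB = 36.9 kN.
A_AB = 1788 mm².
A_BC = 574.5 mm².
δ_AB = 36900·220/(1788·45900) = 0.09893 mm
δ_BC = 36900·169/(574.5·45900) = 0.2365 mm
δ = Σδ_i = 0.3354 mm.

0.335 mm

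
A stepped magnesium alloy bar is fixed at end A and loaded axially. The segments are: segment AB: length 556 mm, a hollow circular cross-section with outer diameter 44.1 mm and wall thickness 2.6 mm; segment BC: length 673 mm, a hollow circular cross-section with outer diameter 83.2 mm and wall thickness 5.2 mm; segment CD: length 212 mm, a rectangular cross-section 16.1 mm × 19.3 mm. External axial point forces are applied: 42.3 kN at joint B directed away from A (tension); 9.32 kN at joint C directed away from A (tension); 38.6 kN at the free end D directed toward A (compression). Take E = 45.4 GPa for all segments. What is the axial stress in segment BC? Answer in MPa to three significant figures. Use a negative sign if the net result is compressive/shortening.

-23.0 MPa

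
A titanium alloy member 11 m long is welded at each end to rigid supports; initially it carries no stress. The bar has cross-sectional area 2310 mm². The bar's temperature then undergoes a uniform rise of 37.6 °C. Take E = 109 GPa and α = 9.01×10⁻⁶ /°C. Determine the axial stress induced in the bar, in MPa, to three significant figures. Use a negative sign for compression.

-36.9 MPa

Free thermal expansion αLΔT = 9.01e-6 · 11000 · 37.6 = 3.727 mm.
The walls impose strain ε = −(3.727)/11000 = -3.3878e-04; σ = Eε = 109000 · -3.3878e-04 = -36.93 MPa.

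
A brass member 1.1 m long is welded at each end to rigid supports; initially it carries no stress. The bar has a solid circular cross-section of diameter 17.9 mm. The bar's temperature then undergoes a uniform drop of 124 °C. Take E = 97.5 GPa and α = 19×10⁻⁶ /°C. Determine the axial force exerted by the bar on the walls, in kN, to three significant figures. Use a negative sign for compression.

Free thermal expansion αLΔT = 19e-6 · 1100 · -124 = -2.592 mm.
The walls impose strain ε = −(-2.592)/1100 = 2.3560e-03; σ = Eε = 97500 · 2.3560e-03 = 229.7 MPa.
Wall reaction R = σ·A = 229.7·251.6 = 57810 N = 57.81 kN.

57.8 kN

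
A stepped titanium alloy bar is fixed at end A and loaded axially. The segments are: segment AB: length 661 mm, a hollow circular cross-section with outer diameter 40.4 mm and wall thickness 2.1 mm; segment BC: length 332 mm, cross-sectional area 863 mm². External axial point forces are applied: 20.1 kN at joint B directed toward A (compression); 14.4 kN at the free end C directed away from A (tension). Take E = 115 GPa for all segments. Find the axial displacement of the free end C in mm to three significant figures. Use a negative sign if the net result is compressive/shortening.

-0.0815 mm

Internal axial forces (sectioning from the free end, tension +): N_BC = 14.4 kN, N_AB = -5.7 kN.
A_AB = 252.7 mm².
δ_AB = -5700·661/(252.7·115000) = -0.1297 mm
δ_BC = 14400·332/(863·115000) = 0.04817 mm
δ = Σδ_i = -0.08149 mm.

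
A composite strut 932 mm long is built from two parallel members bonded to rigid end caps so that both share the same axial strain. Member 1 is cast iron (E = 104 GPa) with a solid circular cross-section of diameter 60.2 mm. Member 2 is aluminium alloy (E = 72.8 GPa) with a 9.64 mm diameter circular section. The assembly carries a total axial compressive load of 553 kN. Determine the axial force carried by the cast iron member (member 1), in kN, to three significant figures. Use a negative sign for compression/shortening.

-543 kN

A_1 = 2846 mm².
A_2 = 72.99 mm².
Equal strain + equilibrium ⇒ each member carries load in proportion to AE: A₁E₁ = 296000000 N, A₂E₂ = 5313000 N, ΣAE = 301300000 N.
F₁ = P·A₁E₁/ΣAE = -553000·296000000/301300000 = -543200 N.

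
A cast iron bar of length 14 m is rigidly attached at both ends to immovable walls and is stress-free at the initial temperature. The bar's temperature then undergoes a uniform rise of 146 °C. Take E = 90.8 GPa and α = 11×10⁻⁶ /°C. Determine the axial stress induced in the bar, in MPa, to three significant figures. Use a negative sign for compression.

-146 MPa

Free thermal expansion αLΔT = 11e-6 · 14000 · 146 = 22.48 mm.
The walls impose strain ε = −(22.48)/14000 = -1.6060e-03; σ = Eε = 90800 · -1.6060e-03 = -145.8 MPa.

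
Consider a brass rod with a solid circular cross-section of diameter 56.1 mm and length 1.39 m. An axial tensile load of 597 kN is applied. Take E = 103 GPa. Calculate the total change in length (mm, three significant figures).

3.26 mm

A = 2472 mm².
δ_mech = NL/(AE) = 597000·1390/(2472·103000) = 3.259 mm.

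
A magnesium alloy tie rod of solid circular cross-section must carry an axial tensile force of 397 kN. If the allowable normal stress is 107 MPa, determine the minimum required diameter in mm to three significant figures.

68.7 mm

Required area A ≥ P/σ_allow = 397000/107 = 3710 mm².
For a solid circular section, d ≥ √(4A/π) = 68.73 mm.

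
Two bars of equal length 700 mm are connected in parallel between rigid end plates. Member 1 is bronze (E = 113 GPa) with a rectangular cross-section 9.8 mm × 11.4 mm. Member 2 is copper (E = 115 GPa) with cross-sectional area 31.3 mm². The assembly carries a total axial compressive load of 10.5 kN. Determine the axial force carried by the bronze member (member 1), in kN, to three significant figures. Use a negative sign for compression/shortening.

-8.17 kN

A_1 = 111.7 mm².
Equal strain + equilibrium ⇒ each member carries load in proportion to AE: A₁E₁ = 12620000 N, A₂E₂ = 3600000 N, ΣAE = 16220000 N.
F₁ = P·A₁E₁/ΣAE = -10500·12620000/16220000 = -8170 N.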